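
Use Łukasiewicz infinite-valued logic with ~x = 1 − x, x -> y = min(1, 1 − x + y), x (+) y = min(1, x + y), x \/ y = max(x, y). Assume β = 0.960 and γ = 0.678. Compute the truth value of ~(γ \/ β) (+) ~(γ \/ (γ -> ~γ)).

γ \/ β = max(0.678, 0.960) = 0.960
~(γ \/ β) = 1 − 0.960 = 0.040
~γ = 1 − 0.678 = 0.322
γ -> ~γ = min(1, 1 − 0.678 + 0.322) = min(1, 0.644) = 0.644
γ \/ (γ -> ~γ) = max(0.678, 0.644) = 0.678
~(γ \/ (γ -> ~γ)) = 1 − 0.678 = 0.322
~(γ \/ β) (+) ~(γ \/ (γ -> ~γ)) = min(1, 0.040 + 0.322) = min(1, 0.362) = 0.362

0.362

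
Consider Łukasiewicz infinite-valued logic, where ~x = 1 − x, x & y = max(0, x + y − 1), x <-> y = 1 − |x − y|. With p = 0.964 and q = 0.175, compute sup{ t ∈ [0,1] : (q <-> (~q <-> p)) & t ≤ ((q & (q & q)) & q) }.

0.686

~q = 1 − 0.175 = 0.825
~q <-> p = 1 − |0.825 − 0.964| = 1 − 0.139 = 0.861
q <-> (~q <-> p) = 1 − |0.175 − 0.861| = 1 − 0.686 = 0.314
So the left factor is q <-> (~q <-> p) = 0.314.
q & q = max(0, 0.175 + 0.175 − 1) = max(0, -0.650) = 0.000
q & (q & q) = max(0, 0.175 + 0.000 − 1) = max(0, -0.825) = 0.000
(q & (q & q)) & q = max(0, 0.000 + 0.175 − 1) = max(0, -0.825) = 0.000
So the right-hand bound is (q & (q & q)) & q = 0.000.
The residuum of the Łukasiewicz t-norm gives the supremum: min(1, 1 − 0.314 + 0.000).
1 − 0.314 + 0.000 = 0.686, so t = min(1, 0.686) = 0.686.
Check: 0.314 & 0.686 = max(0, 0.000) = 0.000 ≤ 0.000.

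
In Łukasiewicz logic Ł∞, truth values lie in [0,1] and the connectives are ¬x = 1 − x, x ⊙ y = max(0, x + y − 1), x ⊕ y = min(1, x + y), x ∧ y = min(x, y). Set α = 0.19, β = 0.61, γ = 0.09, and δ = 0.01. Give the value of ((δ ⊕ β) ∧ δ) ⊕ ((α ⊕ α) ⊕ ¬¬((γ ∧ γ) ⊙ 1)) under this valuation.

0.48

δ ⊕ β = min(1, 0.01 + 0.61) = min(1, 0.62) = 0.62
(δ ⊕ β) ∧ δ = min(0.62, 0.01) = 0.01
α ⊕ α = min(1, 0.19 + 0.19) = min(1, 0.38) = 0.38
γ ∧ γ = min(0.09, 0.09) = 0.09
(γ ∧ γ) ⊙ 1 = max(0, 0.09 + 1.00 − 1) = max(0, 0.09) = 0.09
¬((γ ∧ γ) ⊙ 1) = 1 − 0.09 = 0.91
¬¬((γ ∧ γ) ⊙ 1) = 1 − 0.91 = 0.09
(α ⊕ α) ⊕ ¬¬((γ ∧ γ) ⊙ 1) = min(1, 0.38 + 0.09) = min(1, 0.47) = 0.47
((δ ⊕ β) ∧ δ) ⊕ ((α ⊕ α) ⊕ ¬¬((γ ∧ γ) ⊙ 1)) = min(1, 0.01 + 0.47) = min(1, 0.48) = 0.48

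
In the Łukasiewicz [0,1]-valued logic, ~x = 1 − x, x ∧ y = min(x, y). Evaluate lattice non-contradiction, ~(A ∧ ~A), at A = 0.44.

0.56

~A = 1 − 0.44 = 0.56
A ∧ ~A = min(0.44, 0.56) = 0.44
~(A ∧ ~A) = 1 − 0.44 = 0.56
(The value 0.56 < 1 shows this instance is not satisfied; not a Ł∞-tautology — its value is 1 − min(a, 1−a).)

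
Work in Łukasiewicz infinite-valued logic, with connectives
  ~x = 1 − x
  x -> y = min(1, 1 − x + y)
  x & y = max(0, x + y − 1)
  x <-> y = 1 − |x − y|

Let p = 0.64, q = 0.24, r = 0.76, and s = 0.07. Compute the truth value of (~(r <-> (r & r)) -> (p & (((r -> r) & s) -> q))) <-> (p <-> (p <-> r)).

0.76

r & r = max(0, 0.76 + 0.76 − 1) = max(0, 0.52) = 0.52
r <-> (r & r) = 1 − |0.76 − 0.52| = 1 − 0.24 = 0.76
~(r <-> (r & r)) = 1 − 0.76 = 0.24
r -> r = min(1, 1 − 0.76 + 0.76) = min(1, 1.00) = 1.00
(r -> r) & s = max(0, 1.00 + 0.07 − 1) = max(0, 0.07) = 0.07
((r -> r) & s) -> q = min(1, 1 − 0.07 + 0.24) = min(1, 1.17) = 1.00
p & (((r -> r) & s) -> q) = max(0, 0.64 + 1.00 − 1) = max(0, 0.64) = 0.64
~(r <-> (r & r)) -> (p & (((r -> r) & s) -> q)) = min(1, 1 − 0.24 + 0.64) = min(1, 1.40) = 1.00
p <-> r = 1 − |0.64 − 0.76| = 1 − 0.12 = 0.88
p <-> (p <-> r) = 1 − |0.64 − 0.88| = 1 − 0.24 = 0.76
(~(r <-> (r & r)) -> (p & (((r -> r) & s) -> q))) <-> (p <-> (p <-> r)) = 1 − |1.00 − 0.76| = 1 − 0.24 = 0.76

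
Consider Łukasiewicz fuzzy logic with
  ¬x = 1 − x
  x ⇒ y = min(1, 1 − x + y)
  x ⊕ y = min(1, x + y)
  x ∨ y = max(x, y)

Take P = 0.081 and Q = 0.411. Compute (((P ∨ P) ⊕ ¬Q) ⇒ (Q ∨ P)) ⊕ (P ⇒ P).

P ∨ P = max(0.081, 0.081) = 0.081
¬Q = 1 − 0.411 = 0.589
(P ∨ P) ⊕ ¬Q = min(1, 0.081 + 0.589) = min(1, 0.670) = 0.670
Q ∨ P = max(0.411, 0.081) = 0.411
((P ∨ P) ⊕ ¬Q) ⇒ (Q ∨ P) = min(1, 1 − 0.670 + 0.411) = min(1, 0.741) = 0.741
P ⇒ P = min(1, 1 − 0.081 + 0.081) = min(1, 1.000) = 1.000
(((P ∨ P) ⊕ ¬Q) ⇒ (Q ∨ P)) ⊕ (P ⇒ P) = min(1, 0.741 + 1.000) = min(1, 1.741) = 1.000

1.000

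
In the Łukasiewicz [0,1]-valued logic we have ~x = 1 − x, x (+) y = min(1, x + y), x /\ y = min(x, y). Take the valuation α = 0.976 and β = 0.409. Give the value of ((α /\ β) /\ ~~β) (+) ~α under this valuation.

0.433

α /\ β = min(0.976, 0.409) = 0.409
~β = 1 − 0.409 = 0.591
~~β = 1 − 0.591 = 0.409
(α /\ β) /\ ~~β = min(0.409, 0.409) = 0.409
~α = 1 − 0.976 = 0.024
((α /\ β) /\ ~~β) (+) ~α = min(1, 0.409 + 0.024) = min(1, 0.433) = 0.433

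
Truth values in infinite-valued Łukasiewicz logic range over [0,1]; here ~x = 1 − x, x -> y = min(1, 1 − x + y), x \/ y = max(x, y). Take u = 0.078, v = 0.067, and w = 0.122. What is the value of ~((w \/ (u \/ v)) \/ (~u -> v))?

u \/ v = max(0.078, 0.067) = 0.078
w \/ (u \/ v) = max(0.122, 0.078) = 0.122
~u = 1 − 0.078 = 0.922
~u -> v = min(1, 1 − 0.922 + 0.067) = min(1, 0.145) = 0.145
(w \/ (u \/ v)) \/ (~u -> v) = max(0.122, 0.145) = 0.145
~((w \/ (u \/ v)) \/ (~u -> v)) = 1 − 0.145 = 0.855

0.855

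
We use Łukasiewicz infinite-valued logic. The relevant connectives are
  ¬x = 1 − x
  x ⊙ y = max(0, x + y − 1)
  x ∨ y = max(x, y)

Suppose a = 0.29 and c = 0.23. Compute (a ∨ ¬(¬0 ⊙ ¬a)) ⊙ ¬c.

0.06

¬0 = 1 − 0.00 = 1.00
¬a = 1 − 0.29 = 0.71
¬0 ⊙ ¬a = max(0, 1.00 + 0.71 − 1) = max(0, 0.71) = 0.71
¬(¬0 ⊙ ¬a) = 1 − 0.71 = 0.29
a ∨ ¬(¬0 ⊙ ¬a) = max(0.29, 0.29) = 0.29
¬c = 1 − 0.23 = 0.77
(a ∨ ¬(¬0 ⊙ ¬a)) ⊙ ¬c = max(0, 0.29 + 0.77 − 1) = max(0, 0.06) = 0.06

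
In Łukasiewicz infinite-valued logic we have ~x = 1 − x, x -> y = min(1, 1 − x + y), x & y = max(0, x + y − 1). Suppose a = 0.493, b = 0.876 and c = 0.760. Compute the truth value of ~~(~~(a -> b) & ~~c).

a -> b = min(1, 1 − 0.493 + 0.876) = min(1, 1.383) = 1.000
~(a -> b) = 1 − 1.000 = 0.000
~~(a -> b) = 1 − 0.000 = 1.000
~c = 1 − 0.760 = 0.240
~~c = 1 − 0.240 = 0.760
~~(a -> b) & ~~c = max(0, 1.000 + 0.760 − 1) = max(0, 0.760) = 0.760
~(~~(a -> b) & ~~c) = 1 − 0.760 = 0.240
~~(~~(a -> b) & ~~c) = 1 − 0.240 = 0.760

0.760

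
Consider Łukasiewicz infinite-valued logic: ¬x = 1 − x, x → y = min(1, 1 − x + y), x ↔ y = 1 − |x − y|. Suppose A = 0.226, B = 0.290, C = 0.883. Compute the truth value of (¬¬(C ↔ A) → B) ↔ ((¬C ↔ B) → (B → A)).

C ↔ A = 1 − |0.883 − 0.226| = 1 − 0.657 = 0.343
¬(C ↔ A) = 1 − 0.343 = 0.657
¬¬(C ↔ A) = 1 − 0.657 = 0.343
¬¬(C ↔ A) → B = min(1, 1 − 0.343 + 0.290) = min(1, 0.947) = 0.947
¬C = 1 − 0.883 = 0.117
¬C ↔ B = 1 − |0.117 − 0.290| = 1 − 0.173 = 0.827
B → A = min(1, 1 − 0.290 + 0.226) = min(1, 0.936) = 0.936
(¬C ↔ B) → (B → A) = min(1, 1 − 0.827 + 0.936) = min(1, 1.109) = 1.000
(¬¬(C ↔ A) → B) ↔ ((¬C ↔ B) → (B → A)) = 1 − |0.947 − 1.000| = 1 − 0.053 = 0.947

0.947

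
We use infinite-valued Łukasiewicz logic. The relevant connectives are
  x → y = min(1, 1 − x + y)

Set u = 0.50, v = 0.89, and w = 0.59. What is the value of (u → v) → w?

u → v = min(1, 1 − 0.50 + 0.89) = min(1, 1.39) = 1.00
(u → v) → w = min(1, 1 − 1.00 + 0.59) = min(1, 0.59) = 0.59

0.59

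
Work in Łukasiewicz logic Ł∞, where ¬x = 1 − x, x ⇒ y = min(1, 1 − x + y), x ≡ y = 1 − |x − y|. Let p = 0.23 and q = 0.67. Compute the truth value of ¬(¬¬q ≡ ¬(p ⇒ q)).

0.67

¬q = 1 − 0.67 = 0.33
¬¬q = 1 − 0.33 = 0.67
p ⇒ q = min(1, 1 − 0.23 + 0.67) = min(1, 1.44) = 1.00
¬(p ⇒ q) = 1 − 1.00 = 0.00
¬¬q ≡ ¬(p ⇒ q) = 1 − |0.67 − 0.00| = 1 − 0.67 = 0.33
¬(¬¬q ≡ ¬(p ⇒ q)) = 1 − 0.33 = 0.67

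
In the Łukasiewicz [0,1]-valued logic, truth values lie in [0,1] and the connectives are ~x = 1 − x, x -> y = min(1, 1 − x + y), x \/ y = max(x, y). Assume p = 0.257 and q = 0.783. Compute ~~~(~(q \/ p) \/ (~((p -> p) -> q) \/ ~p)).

0.257

q \/ p = max(0.783, 0.257) = 0.783
~(q \/ p) = 1 − 0.783 = 0.217
p -> p = min(1, 1 − 0.257 + 0.257) = min(1, 1.000) = 1.000
(p -> p) -> q = min(1, 1 − 1.000 + 0.783) = min(1, 0.783) = 0.783
~((p -> p) -> q) = 1 − 0.783 = 0.217
~p = 1 − 0.257 = 0.743
~((p -> p) -> q) \/ ~p = max(0.217, 0.743) = 0.743
~(q \/ p) \/ (~((p -> p) -> q) \/ ~p) = max(0.217, 0.743) = 0.743
~(~(q \/ p) \/ (~((p -> p) -> q) \/ ~p)) = 1 − 0.743 = 0.257
~~(~(q \/ p) \/ (~((p -> p) -> q) \/ ~p)) = 1 − 0.257 = 0.743
~~~(~(q \/ p) \/ (~((p -> p) -> q) \/ ~p)) = 1 − 0.743 = 0.257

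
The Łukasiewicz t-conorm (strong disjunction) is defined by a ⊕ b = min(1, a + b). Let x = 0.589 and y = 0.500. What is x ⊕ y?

x ⊕ y = min(1, 0.589 + 0.500) = min(1, 1.089) = 1.000
For comparison, the Gödel t-conorm max(a, b) would give 0.589.

1.000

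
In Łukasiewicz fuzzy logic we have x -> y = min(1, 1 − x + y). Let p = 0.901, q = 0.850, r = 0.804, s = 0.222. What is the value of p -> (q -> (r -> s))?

0.667

r -> s = min(1, 1 − 0.804 + 0.222) = min(1, 0.418) = 0.418
q -> (r -> s) = min(1, 1 − 0.850 + 0.418) = min(1, 0.568) = 0.568
p -> (q -> (r -> s)) = min(1, 1 − 0.901 + 0.568) = min(1, 0.667) = 0.667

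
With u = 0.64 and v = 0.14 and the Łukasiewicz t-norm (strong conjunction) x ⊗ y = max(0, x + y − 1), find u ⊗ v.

0.00

u ⊗ v = max(0, 0.64 + 0.14 − 1) = max(0, -0.22) = 0.00
For comparison, the Gödel (minimum) t-norm min(x, y) would give 0.14.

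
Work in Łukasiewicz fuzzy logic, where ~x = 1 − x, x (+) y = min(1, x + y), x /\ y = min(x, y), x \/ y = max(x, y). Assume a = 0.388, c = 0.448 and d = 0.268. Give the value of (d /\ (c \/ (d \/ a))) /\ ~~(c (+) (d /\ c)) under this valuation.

d \/ a = max(0.268, 0.388) = 0.388
c \/ (d \/ a) = max(0.448, 0.388) = 0.448
d /\ (c \/ (d \/ a)) = min(0.268, 0.448) = 0.268
d /\ c = min(0.268, 0.448) = 0.268
c (+) (d /\ c) = min(1, 0.448 + 0.268) = min(1, 0.716) = 0.716
~(c (+) (d /\ c)) = 1 − 0.716 = 0.284
~~(c (+) (d /\ c)) = 1 − 0.284 = 0.716
(d /\ (c \/ (d \/ a))) /\ ~~(c (+) (d /\ c)) = min(0.268, 0.716) = 0.268

0.268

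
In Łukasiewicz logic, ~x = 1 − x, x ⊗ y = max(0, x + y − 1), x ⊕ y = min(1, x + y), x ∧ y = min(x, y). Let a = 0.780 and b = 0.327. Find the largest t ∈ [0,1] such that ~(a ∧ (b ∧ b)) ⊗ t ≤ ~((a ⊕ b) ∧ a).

0.547

b ∧ b = min(0.327, 0.327) = 0.327
a ∧ (b ∧ b) = min(0.780, 0.327) = 0.327
~(a ∧ (b ∧ b)) = 1 − 0.327 = 0.673
So the left factor is ~(a ∧ (b ∧ b)) = 0.673.
a ⊕ b = min(1, 0.780 + 0.327) = min(1, 1.107) = 1.000
(a ⊕ b) ∧ a = min(1.000, 0.780) = 0.780
~((a ⊕ b) ∧ a) = 1 − 0.780 = 0.220
So the right-hand bound is ~((a ⊕ b) ∧ a) = 0.220.
The residuum of the Łukasiewicz t-norm gives the supremum: min(1, 1 − 0.673 + 0.220).
1 − 0.673 + 0.220 = 0.547, so t = min(1, 0.547) = 0.547.
Check: 0.673 ⊗ 0.547 = max(0, 0.220) = 0.220 ≤ 0.220.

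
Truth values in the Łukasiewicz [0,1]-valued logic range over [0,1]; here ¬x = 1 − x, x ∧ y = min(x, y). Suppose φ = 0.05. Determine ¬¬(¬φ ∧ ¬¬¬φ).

¬φ = 1 − 0.05 = 0.95
¬¬φ = 1 − 0.95 = 0.05
¬¬¬φ = 1 − 0.05 = 0.95
¬φ ∧ ¬¬¬φ = min(0.95, 0.95) = 0.95
¬(¬φ ∧ ¬¬¬φ) = 1 − 0.95 = 0.05
¬¬(¬φ ∧ ¬¬¬φ) = 1 − 0.05 = 0.95

0.95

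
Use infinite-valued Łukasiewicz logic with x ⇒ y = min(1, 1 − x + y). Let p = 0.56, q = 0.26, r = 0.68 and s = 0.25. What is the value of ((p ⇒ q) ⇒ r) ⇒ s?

0.27

p ⇒ q = min(1, 1 − 0.56 + 0.26) = min(1, 0.70) = 0.70
(p ⇒ q) ⇒ r = min(1, 1 − 0.70 + 0.68) = min(1, 0.98) = 0.98
((p ⇒ q) ⇒ r) ⇒ s = min(1, 1 − 0.98 + 0.25) = min(1, 0.27) = 0.27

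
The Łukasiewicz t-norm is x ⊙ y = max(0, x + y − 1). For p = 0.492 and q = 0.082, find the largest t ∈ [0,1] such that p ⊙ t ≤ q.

The residuum of the Łukasiewicz t-norm gives the supremum: min(1, 1 − 0.492 + 0.082).
1 − 0.492 + 0.082 = 0.590, so t = min(1, 0.590) = 0.590.
Check: 0.492 ⊙ 0.590 = max(0, 0.082) = 0.082 ≤ 0.082.

0.590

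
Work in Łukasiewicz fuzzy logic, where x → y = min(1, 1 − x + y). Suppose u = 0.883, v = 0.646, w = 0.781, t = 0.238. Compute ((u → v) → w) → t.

0.238

u → v = min(1, 1 − 0.883 + 0.646) = min(1, 0.763) = 0.763
(u → v) → w = min(1, 1 − 0.763 + 0.781) = min(1, 1.018) = 1.000
((u → v) → w) → t = min(1, 1 − 1.000 + 0.238) = min(1, 0.238) = 0.238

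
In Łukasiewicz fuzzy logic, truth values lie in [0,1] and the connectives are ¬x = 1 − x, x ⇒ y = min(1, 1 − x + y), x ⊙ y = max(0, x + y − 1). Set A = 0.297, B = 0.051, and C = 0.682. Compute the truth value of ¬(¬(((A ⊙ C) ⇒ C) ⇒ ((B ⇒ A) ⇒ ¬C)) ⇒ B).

0.631

A ⊙ C = max(0, 0.297 + 0.682 − 1) = max(0, -0.021) = 0.000
(A ⊙ C) ⇒ C = min(1, 1 − 0.000 + 0.682) = min(1, 1.682) = 1.000
B ⇒ A = min(1, 1 − 0.051 + 0.297) = min(1, 1.246) = 1.000
¬C = 1 − 0.682 = 0.318
(B ⇒ A) ⇒ ¬C = min(1, 1 − 1.000 + 0.318) = min(1, 0.318) = 0.318
((A ⊙ C) ⇒ C) ⇒ ((B ⇒ A) ⇒ ¬C) = min(1, 1 − 1.000 + 0.318) = min(1, 0.318) = 0.318
¬(((A ⊙ C) ⇒ C) ⇒ ((B ⇒ A) ⇒ ¬C)) = 1 − 0.318 = 0.682
¬(((A ⊙ C) ⇒ C) ⇒ ((B ⇒ A) ⇒ ¬C)) ⇒ B = min(1, 1 − 0.682 + 0.051) = min(1, 0.369) = 0.369
¬(¬(((A ⊙ C) ⇒ C) ⇒ ((B ⇒ A) ⇒ ¬C)) ⇒ B) = 1 − 0.369 = 0.631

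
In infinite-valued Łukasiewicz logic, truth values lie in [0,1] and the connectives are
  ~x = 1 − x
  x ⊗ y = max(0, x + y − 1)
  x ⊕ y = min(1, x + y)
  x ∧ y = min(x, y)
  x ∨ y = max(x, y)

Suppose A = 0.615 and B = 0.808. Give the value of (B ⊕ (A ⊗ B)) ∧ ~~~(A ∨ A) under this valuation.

A ⊗ B = max(0, 0.615 + 0.808 − 1) = max(0, 0.423) = 0.423
B ⊕ (A ⊗ B) = min(1, 0.808 + 0.423) = min(1, 1.231) = 1.000
A ∨ A = max(0.615, 0.615) = 0.615
~(A ∨ A) = 1 − 0.615 = 0.385
~~(A ∨ A) = 1 − 0.385 = 0.615
~~~(A ∨ A) = 1 − 0.615 = 0.385
(B ⊕ (A ⊗ B)) ∧ ~~~(A ∨ A) = min(1.000, 0.385) = 0.385

0.385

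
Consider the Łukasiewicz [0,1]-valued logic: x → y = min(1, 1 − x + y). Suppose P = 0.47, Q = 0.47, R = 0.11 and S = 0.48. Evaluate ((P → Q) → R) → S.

1.00

P → Q = min(1, 1 − 0.47 + 0.47) = min(1, 1.00) = 1.00
(P → Q) → R = min(1, 1 − 1.00 + 0.11) = min(1, 0.11) = 0.11
((P → Q) → R) → S = min(1, 1 − 0.11 + 0.48) = min(1, 1.37) = 1.00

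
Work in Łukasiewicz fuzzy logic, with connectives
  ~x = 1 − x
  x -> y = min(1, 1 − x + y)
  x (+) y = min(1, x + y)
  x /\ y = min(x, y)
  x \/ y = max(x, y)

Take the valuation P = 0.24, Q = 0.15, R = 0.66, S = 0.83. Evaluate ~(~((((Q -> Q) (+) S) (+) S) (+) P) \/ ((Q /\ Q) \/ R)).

0.34

Q -> Q = min(1, 1 − 0.15 + 0.15) = min(1, 1.00) = 1.00
(Q -> Q) (+) S = min(1, 1.00 + 0.83) = min(1, 1.83) = 1.00
((Q -> Q) (+) S) (+) S = min(1, 1.00 + 0.83) = min(1, 1.83) = 1.00
(((Q -> Q) (+) S) (+) S) (+) P = min(1, 1.00 + 0.24) = min(1, 1.24) = 1.00
~((((Q -> Q) (+) S) (+) S) (+) P) = 1 − 1.00 = 0.00
Q /\ Q = min(0.15, 0.15) = 0.15
(Q /\ Q) \/ R = max(0.15, 0.66) = 0.66
~((((Q -> Q) (+) S) (+) S) (+) P) \/ ((Q /\ Q) \/ R) = max(0.00, 0.66) = 0.66
~(~((((Q -> Q) (+) S) (+) S) (+) P) \/ ((Q /\ Q) \/ R)) = 1 − 0.66 = 0.34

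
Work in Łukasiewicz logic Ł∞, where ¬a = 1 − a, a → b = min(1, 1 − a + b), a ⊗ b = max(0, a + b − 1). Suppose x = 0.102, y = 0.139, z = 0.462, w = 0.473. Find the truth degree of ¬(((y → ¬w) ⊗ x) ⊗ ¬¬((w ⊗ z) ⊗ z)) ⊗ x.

0.102

¬w = 1 − 0.473 = 0.527
y → ¬w = min(1, 1 − 0.139 + 0.527) = min(1, 1.388) = 1.000
(y → ¬w) ⊗ x = max(0, 1.000 + 0.102 − 1) = max(0, 0.102) = 0.102
w ⊗ z = max(0, 0.473 + 0.462 − 1) = max(0, -0.065) = 0.000
(w ⊗ z) ⊗ z = max(0, 0.000 + 0.462 − 1) = max(0, -0.538) = 0.000
¬((w ⊗ z) ⊗ z) = 1 − 0.000 = 1.000
¬¬((w ⊗ z) ⊗ z) = 1 − 1.000 = 0.000
((y → ¬w) ⊗ x) ⊗ ¬¬((w ⊗ z) ⊗ z) = max(0, 0.102 + 0.000 − 1) = max(0, -0.898) = 0.000
¬(((y → ¬w) ⊗ x) ⊗ ¬¬((w ⊗ z) ⊗ z)) = 1 − 0.000 = 1.000
¬(((y → ¬w) ⊗ x) ⊗ ¬¬((w ⊗ z) ⊗ z)) ⊗ x = max(0, 1.000 + 0.102 − 1) = max(0, 0.102) = 0.102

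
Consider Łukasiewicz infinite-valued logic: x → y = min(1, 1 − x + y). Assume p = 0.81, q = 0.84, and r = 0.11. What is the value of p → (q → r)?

q → r = min(1, 1 − 0.84 + 0.11) = min(1, 0.27) = 0.27
p → (q → r) = min(1, 1 − 0.81 + 0.27) = min(1, 0.46) = 0.46

0.46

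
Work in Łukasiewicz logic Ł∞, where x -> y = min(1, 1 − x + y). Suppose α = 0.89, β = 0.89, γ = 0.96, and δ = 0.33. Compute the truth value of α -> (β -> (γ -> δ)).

γ -> δ = min(1, 1 − 0.96 + 0.33) = min(1, 0.37) = 0.37
β -> (γ -> δ) = min(1, 1 − 0.89 + 0.37) = min(1, 0.48) = 0.48
α -> (β -> (γ -> δ)) = min(1, 1 − 0.89 + 0.48) = min(1, 0.59) = 0.59

0.59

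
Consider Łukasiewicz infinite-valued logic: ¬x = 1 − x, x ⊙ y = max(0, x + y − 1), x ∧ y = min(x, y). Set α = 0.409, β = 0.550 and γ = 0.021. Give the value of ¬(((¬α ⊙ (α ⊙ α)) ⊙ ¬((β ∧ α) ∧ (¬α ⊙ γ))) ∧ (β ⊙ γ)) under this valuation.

¬α = 1 − 0.409 = 0.591
α ⊙ α = max(0, 0.409 + 0.409 − 1) = max(0, -0.182) = 0.000
¬α ⊙ (α ⊙ α) = max(0, 0.591 + 0.000 − 1) = max(0, -0.409) = 0.000
β ∧ α = min(0.550, 0.409) = 0.409
¬α ⊙ γ = max(0, 0.591 + 0.021 − 1) = max(0, -0.388) = 0.000
(β ∧ α) ∧ (¬α ⊙ γ) = min(0.409, 0.000) = 0.000
¬((β ∧ α) ∧ (¬α ⊙ γ)) = 1 − 0.000 = 1.000
(¬α ⊙ (α ⊙ α)) ⊙ ¬((β ∧ α) ∧ (¬α ⊙ γ)) = max(0, 0.000 + 1.000 − 1) = max(0, 0.000) = 0.000
β ⊙ γ = max(0, 0.550 + 0.021 − 1) = max(0, -0.429) = 0.000
((¬α ⊙ (α ⊙ α)) ⊙ ¬((β ∧ α) ∧ (¬α ⊙ γ))) ∧ (β ⊙ γ) = min(0.000, 0.000) = 0.000
¬(((¬α ⊙ (α ⊙ α)) ⊙ ¬((β ∧ α) ∧ (¬α ⊙ γ))) ∧ (β ⊙ γ)) = 1 − 0.000 = 1.000

1.000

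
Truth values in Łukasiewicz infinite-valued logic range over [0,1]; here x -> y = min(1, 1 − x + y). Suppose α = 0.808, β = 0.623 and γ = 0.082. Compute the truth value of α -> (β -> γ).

β -> γ = min(1, 1 − 0.623 + 0.082) = min(1, 0.459) = 0.459
α -> (β -> γ) = min(1, 1 − 0.808 + 0.459) = min(1, 0.651) = 0.651

0.651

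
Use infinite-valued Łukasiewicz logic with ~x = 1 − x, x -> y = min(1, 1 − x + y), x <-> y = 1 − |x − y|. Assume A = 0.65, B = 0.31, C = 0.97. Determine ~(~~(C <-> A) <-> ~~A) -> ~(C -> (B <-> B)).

0.97

C <-> A = 1 − |0.97 − 0.65| = 1 − 0.32 = 0.68
~(C <-> A) = 1 − 0.68 = 0.32
~~(C <-> A) = 1 − 0.32 = 0.68
~A = 1 − 0.65 = 0.35
~~A = 1 − 0.35 = 0.65
~~(C <-> A) <-> ~~A = 1 − |0.68 − 0.65| = 1 − 0.03 = 0.97
~(~~(C <-> A) <-> ~~A) = 1 − 0.97 = 0.03
B <-> B = 1 − |0.31 − 0.31| = 1 − 0.00 = 1.00
C -> (B <-> B) = min(1, 1 − 0.97 + 1.00) = min(1, 1.03) = 1.00
~(C -> (B <-> B)) = 1 − 1.00 = 0.00
~(~~(C <-> A) <-> ~~A) -> ~(C -> (B <-> B)) = min(1, 1 − 0.03 + 0.00) = min(1, 0.97) = 0.97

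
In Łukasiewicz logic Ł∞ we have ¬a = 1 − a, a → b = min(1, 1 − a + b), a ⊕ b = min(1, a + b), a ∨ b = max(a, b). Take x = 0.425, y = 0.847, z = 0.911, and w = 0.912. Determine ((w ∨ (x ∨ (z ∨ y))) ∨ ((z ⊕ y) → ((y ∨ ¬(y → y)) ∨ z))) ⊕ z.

1.000

z ∨ y = max(0.911, 0.847) = 0.911
x ∨ (z ∨ y) = max(0.425, 0.911) = 0.911
w ∨ (x ∨ (z ∨ y)) = max(0.912, 0.911) = 0.912
z ⊕ y = min(1, 0.911 + 0.847) = min(1, 1.758) = 1.000
y → y = min(1, 1 − 0.847 + 0.847) = min(1, 1.000) = 1.000
¬(y → y) = 1 − 1.000 = 0.000
y ∨ ¬(y → y) = max(0.847, 0.000) = 0.847
(y ∨ ¬(y → y)) ∨ z = max(0.847, 0.911) = 0.911
(z ⊕ y) → ((y ∨ ¬(y → y)) ∨ z) = min(1, 1 − 1.000 + 0.911) = min(1, 0.911) = 0.911
(w ∨ (x ∨ (z ∨ y))) ∨ ((z ⊕ y) → ((y ∨ ¬(y → y)) ∨ z)) = max(0.912, 0.911) = 0.912
((w ∨ (x ∨ (z ∨ y))) ∨ ((z ⊕ y) → ((y ∨ ¬(y → y)) ∨ z))) ⊕ z = min(1, 0.912 + 0.911) = min(1, 1.823) = 1.000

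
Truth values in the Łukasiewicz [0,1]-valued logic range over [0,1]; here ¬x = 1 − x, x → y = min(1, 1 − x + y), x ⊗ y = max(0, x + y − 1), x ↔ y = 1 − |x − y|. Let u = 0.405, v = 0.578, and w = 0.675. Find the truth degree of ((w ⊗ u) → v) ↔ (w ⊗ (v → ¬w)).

0.422

w ⊗ u = max(0, 0.675 + 0.405 − 1) = max(0, 0.080) = 0.080
(w ⊗ u) → v = min(1, 1 − 0.080 + 0.578) = min(1, 1.498) = 1.000
¬w = 1 − 0.675 = 0.325
v → ¬w = min(1, 1 − 0.578 + 0.325) = min(1, 0.747) = 0.747
w ⊗ (v → ¬w) = max(0, 0.675 + 0.747 − 1) = max(0, 0.422) = 0.422
((w ⊗ u) → v) ↔ (w ⊗ (v → ¬w)) = 1 − |1.000 − 0.422| = 1 − 0.578 = 0.422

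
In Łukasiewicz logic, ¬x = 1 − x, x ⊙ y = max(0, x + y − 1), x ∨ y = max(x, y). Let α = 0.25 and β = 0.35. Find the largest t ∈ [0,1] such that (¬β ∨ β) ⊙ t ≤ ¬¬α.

¬β = 1 − 0.35 = 0.65
¬β ∨ β = max(0.65, 0.35) = 0.65
So the left factor is ¬β ∨ β = 0.65.
¬α = 1 − 0.25 = 0.75
¬¬α = 1 − 0.75 = 0.25
So the right-hand bound is ¬¬α = 0.25.
The residuum of the Łukasiewicz t-norm gives the supremum: min(1, 1 − 0.65 + 0.25).
1 − 0.65 + 0.25 = 0.60, so t = min(1, 0.60) = 0.60.
Check: 0.65 ⊙ 0.60 = max(0, 0.25) = 0.25 ≤ 0.25.

0.60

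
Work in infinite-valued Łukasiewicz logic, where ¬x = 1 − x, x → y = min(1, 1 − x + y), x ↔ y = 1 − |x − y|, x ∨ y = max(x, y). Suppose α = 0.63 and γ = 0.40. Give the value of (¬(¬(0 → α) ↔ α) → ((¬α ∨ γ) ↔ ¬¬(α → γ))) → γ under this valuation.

0 → α = min(1, 1 − 0.00 + 0.63) = min(1, 1.63) = 1.00
¬(0 → α) = 1 − 1.00 = 0.00
¬(0 → α) ↔ α = 1 − |0.00 − 0.63| = 1 − 0.63 = 0.37
¬(¬(0 → α) ↔ α) = 1 − 0.37 = 0.63
¬α = 1 − 0.63 = 0.37
¬α ∨ γ = max(0.37, 0.40) = 0.40
α → γ = min(1, 1 − 0.63 + 0.40) = min(1, 0.77) = 0.77
¬(α → γ) = 1 − 0.77 = 0.23
¬¬(α → γ) = 1 − 0.23 = 0.77
(¬α ∨ γ) ↔ ¬¬(α → γ) = 1 − |0.40 − 0.77| = 1 − 0.37 = 0.63
¬(¬(0 → α) ↔ α) → ((¬α ∨ γ) ↔ ¬¬(α → γ)) = min(1, 1 − 0.63 + 0.63) = min(1, 1.00) = 1.00
(¬(¬(0 → α) ↔ α) → ((¬α ∨ γ) ↔ ¬¬(α → γ))) → γ = min(1, 1 − 1.00 + 0.40) = min(1, 0.40) = 0.40

0.40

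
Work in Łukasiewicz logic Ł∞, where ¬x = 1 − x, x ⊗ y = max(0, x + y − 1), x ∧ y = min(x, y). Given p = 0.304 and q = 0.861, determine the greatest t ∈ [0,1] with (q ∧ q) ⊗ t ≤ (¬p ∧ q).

q ∧ q = min(0.861, 0.861) = 0.861
So the left factor is q ∧ q = 0.861.
¬p = 1 − 0.304 = 0.696
¬p ∧ q = min(0.696, 0.861) = 0.696
So the right-hand bound is ¬p ∧ q = 0.696.
The residuum of the Łukasiewicz t-norm gives the supremum: min(1, 1 − 0.861 + 0.696).
1 − 0.861 + 0.696 = 0.835, so t = min(1, 0.835) = 0.835.
Check: 0.861 ⊗ 0.835 = max(0, 0.696) = 0.696 ≤ 0.696.

0.835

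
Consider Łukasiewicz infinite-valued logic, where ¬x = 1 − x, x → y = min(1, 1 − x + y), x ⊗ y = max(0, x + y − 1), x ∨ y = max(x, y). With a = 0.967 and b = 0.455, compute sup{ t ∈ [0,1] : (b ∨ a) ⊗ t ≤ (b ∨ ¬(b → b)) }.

b ∨ a = max(0.455, 0.967) = 0.967
So the left factor is b ∨ a = 0.967.
b → b = min(1, 1 − 0.455 + 0.455) = min(1, 1.000) = 1.000
¬(b → b) = 1 − 1.000 = 0.000
b ∨ ¬(b → b) = max(0.455, 0.000) = 0.455
So the right-hand bound is b ∨ ¬(b → b) = 0.455.
The residuum of the Łukasiewicz t-norm gives the supremum: min(1, 1 − 0.967 + 0.455).
1 − 0.967 + 0.455 = 0.488, so t = min(1, 0.488) = 0.488.
Check: 0.967 ⊗ 0.488 = max(0, 0.455) = 0.455 ≤ 0.455.

0.488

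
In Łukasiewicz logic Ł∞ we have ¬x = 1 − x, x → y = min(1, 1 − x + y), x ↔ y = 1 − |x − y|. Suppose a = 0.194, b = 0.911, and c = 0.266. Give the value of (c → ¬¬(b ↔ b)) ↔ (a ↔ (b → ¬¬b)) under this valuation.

0.194

b ↔ b = 1 − |0.911 − 0.911| = 1 − 0.000 = 1.000
¬(b ↔ b) = 1 − 1.000 = 0.000
¬¬(b ↔ b) = 1 − 0.000 = 1.000
c → ¬¬(b ↔ b) = min(1, 1 − 0.266 + 1.000) = min(1, 1.734) = 1.000
¬b = 1 − 0.911 = 0.089
¬¬b = 1 − 0.089 = 0.911
b → ¬¬b = min(1, 1 − 0.911 + 0.911) = min(1, 1.000) = 1.000
a ↔ (b → ¬¬b) = 1 − |0.194 − 1.000| = 1 − 0.806 = 0.194
(c → ¬¬(b ↔ b)) ↔ (a ↔ (b → ¬¬b)) = 1 − |1.000 − 0.194| = 1 − 0.806 = 0.194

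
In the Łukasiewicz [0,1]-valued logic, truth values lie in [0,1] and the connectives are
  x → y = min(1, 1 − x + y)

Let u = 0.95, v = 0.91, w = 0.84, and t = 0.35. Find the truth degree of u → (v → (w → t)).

w → t = min(1, 1 − 0.84 + 0.35) = min(1, 0.51) = 0.51
v → (w → t) = min(1, 1 − 0.91 + 0.51) = min(1, 0.60) = 0.60
u → (v → (w → t)) = min(1, 1 − 0.95 + 0.60) = min(1, 0.65) = 0.65

0.65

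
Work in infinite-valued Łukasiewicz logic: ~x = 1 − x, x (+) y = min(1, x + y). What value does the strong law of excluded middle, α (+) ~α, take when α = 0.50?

~α = 1 − 0.50 = 0.50
α (+) ~α = min(1, 0.50 + 0.50) = min(1, 1.00) = 1.00
(As expected: always 1 in Ł∞ since a ⊕ (1−a) = 1.)

1.00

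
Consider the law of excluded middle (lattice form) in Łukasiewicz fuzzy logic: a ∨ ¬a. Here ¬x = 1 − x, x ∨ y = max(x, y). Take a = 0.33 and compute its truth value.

0.67

¬a = 1 − 0.33 = 0.67
a ∨ ¬a = max(0.33, 0.67) = 0.67
(The value 0.67 < 1 shows this instance is not satisfied; not a Ł∞-tautology — its value is max(a, 1−a).)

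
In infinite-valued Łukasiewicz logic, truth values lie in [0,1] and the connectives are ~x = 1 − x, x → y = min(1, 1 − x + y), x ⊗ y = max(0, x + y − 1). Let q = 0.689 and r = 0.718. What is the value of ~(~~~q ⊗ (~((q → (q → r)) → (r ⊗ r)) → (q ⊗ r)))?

0.846

~q = 1 − 0.689 = 0.311
~~q = 1 − 0.311 = 0.689
~~~q = 1 − 0.689 = 0.311
q → r = min(1, 1 − 0.689 + 0.718) = min(1, 1.029) = 1.000
q → (q → r) = min(1, 1 − 0.689 + 1.000) = min(1, 1.311) = 1.000
r ⊗ r = max(0, 0.718 + 0.718 − 1) = max(0, 0.436) = 0.436
(q → (q → r)) → (r ⊗ r) = min(1, 1 − 1.000 + 0.436) = min(1, 0.436) = 0.436
~((q → (q → r)) → (r ⊗ r)) = 1 − 0.436 = 0.564
q ⊗ r = max(0, 0.689 + 0.718 − 1) = max(0, 0.407) = 0.407
~((q → (q → r)) → (r ⊗ r)) → (q ⊗ r) = min(1, 1 − 0.564 + 0.407) = min(1, 0.843) = 0.843
~~~q ⊗ (~((q → (q → r)) → (r ⊗ r)) → (q ⊗ r)) = max(0, 0.311 + 0.843 − 1) = max(0, 0.154) = 0.154
~(~~~q ⊗ (~((q → (q → r)) → (r ⊗ r)) → (q ⊗ r))) = 1 − 0.154 = 0.846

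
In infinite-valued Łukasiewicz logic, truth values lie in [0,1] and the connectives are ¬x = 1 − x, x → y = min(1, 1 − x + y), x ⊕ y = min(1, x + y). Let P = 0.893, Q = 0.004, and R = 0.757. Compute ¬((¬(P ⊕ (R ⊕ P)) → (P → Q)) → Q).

R ⊕ P = min(1, 0.757 + 0.893) = min(1, 1.650) = 1.000
P ⊕ (R ⊕ P) = min(1, 0.893 + 1.000) = min(1, 1.893) = 1.000
¬(P ⊕ (R ⊕ P)) = 1 − 1.000 = 0.000
P → Q = min(1, 1 − 0.893 + 0.004) = min(1, 0.111) = 0.111
¬(P ⊕ (R ⊕ P)) → (P → Q) = min(1, 1 − 0.000 + 0.111) = min(1, 1.111) = 1.000
(¬(P ⊕ (R ⊕ P)) → (P → Q)) → Q = min(1, 1 − 1.000 + 0.004) = min(1, 0.004) = 0.004
¬((¬(P ⊕ (R ⊕ P)) → (P → Q)) → Q) = 1 − 0.004 = 0.996

0.996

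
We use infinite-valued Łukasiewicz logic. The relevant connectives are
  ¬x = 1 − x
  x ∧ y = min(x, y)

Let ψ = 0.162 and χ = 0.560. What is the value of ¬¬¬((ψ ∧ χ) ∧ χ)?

0.838

ψ ∧ χ = min(0.162, 0.560) = 0.162
(ψ ∧ χ) ∧ χ = min(0.162, 0.560) = 0.162
¬((ψ ∧ χ) ∧ χ) = 1 − 0.162 = 0.838
¬¬((ψ ∧ χ) ∧ χ) = 1 − 0.838 = 0.162
¬¬¬((ψ ∧ χ) ∧ χ) = 1 − 0.162 = 0.838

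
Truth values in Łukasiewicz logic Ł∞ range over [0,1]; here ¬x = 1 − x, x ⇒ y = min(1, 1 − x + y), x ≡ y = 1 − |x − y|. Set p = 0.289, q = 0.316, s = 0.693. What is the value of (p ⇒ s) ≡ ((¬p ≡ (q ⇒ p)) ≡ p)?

0.551

p ⇒ s = min(1, 1 − 0.289 + 0.693) = min(1, 1.404) = 1.000
¬p = 1 − 0.289 = 0.711
q ⇒ p = min(1, 1 − 0.316 + 0.289) = min(1, 0.973) = 0.973
¬p ≡ (q ⇒ p) = 1 − |0.711 − 0.973| = 1 − 0.262 = 0.738
(¬p ≡ (q ⇒ p)) ≡ p = 1 − |0.738 − 0.289| = 1 − 0.449 = 0.551
(p ⇒ s) ≡ ((¬p ≡ (q ⇒ p)) ≡ p) = 1 − |1.000 − 0.551| = 1 − 0.449 = 0.551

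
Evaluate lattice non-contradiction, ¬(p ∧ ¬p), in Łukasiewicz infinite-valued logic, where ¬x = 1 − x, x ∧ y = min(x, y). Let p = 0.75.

¬p = 1 − 0.75 = 0.25
p ∧ ¬p = min(0.75, 0.25) = 0.25
¬(p ∧ ¬p) = 1 − 0.25 = 0.75
(The value 0.75 < 1 shows this instance is not satisfied; not a Ł∞-tautology — its value is 1 − min(a, 1−a).)

0.75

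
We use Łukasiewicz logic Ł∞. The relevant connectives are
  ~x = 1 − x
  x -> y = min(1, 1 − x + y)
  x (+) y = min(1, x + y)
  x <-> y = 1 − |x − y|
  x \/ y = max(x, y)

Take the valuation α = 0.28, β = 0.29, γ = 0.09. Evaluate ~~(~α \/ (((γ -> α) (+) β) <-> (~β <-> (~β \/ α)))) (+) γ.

~α = 1 − 0.28 = 0.72
γ -> α = min(1, 1 − 0.09 + 0.28) = min(1, 1.19) = 1.00
(γ -> α) (+) β = min(1, 1.00 + 0.29) = min(1, 1.29) = 1.00
~β = 1 − 0.29 = 0.71
~β \/ α = max(0.71, 0.28) = 0.71
~β <-> (~β \/ α) = 1 − |0.71 − 0.71| = 1 − 0.00 = 1.00
((γ -> α) (+) β) <-> (~β <-> (~β \/ α)) = 1 − |1.00 − 1.00| = 1 − 0.00 = 1.00
~α \/ (((γ -> α) (+) β) <-> (~β <-> (~β \/ α))) = max(0.72, 1.00) = 1.00
~(~α \/ (((γ -> α) (+) β) <-> (~β <-> (~β \/ α)))) = 1 − 1.00 = 0.00
~~(~α \/ (((γ -> α) (+) β) <-> (~β <-> (~β \/ α)))) = 1 − 0.00 = 1.00
~~(~α \/ (((γ -> α) (+) β) <-> (~β <-> (~β \/ α)))) (+) γ = min(1, 1.00 + 0.09) = min(1, 1.09) = 1.00

1.00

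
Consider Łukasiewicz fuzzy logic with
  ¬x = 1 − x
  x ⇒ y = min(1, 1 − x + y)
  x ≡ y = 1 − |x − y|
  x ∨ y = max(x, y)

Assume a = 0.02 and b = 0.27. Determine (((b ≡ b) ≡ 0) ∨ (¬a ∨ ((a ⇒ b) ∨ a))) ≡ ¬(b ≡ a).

0.25

b ≡ b = 1 − |0.27 − 0.27| = 1 − 0.00 = 1.00
(b ≡ b) ≡ 0 = 1 − |1.00 − 0.00| = 1 − 1.00 = 0.00
¬a = 1 − 0.02 = 0.98
a ⇒ b = min(1, 1 − 0.02 + 0.27) = min(1, 1.25) = 1.00
(a ⇒ b) ∨ a = max(1.00, 0.02) = 1.00
¬a ∨ ((a ⇒ b) ∨ a) = max(0.98, 1.00) = 1.00
((b ≡ b) ≡ 0) ∨ (¬a ∨ ((a ⇒ b) ∨ a)) = max(0.00, 1.00) = 1.00
b ≡ a = 1 − |0.27 − 0.02| = 1 − 0.25 = 0.75
¬(b ≡ a) = 1 − 0.75 = 0.25
(((b ≡ b) ≡ 0) ∨ (¬a ∨ ((a ⇒ b) ∨ a))) ≡ ¬(b ≡ a) = 1 − |1.00 − 0.25| = 1 − 0.75 = 0.25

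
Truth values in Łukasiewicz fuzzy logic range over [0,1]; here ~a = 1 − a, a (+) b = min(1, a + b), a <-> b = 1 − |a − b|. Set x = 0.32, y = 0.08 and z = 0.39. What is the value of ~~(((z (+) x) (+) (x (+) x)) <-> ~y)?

0.92

z (+) x = min(1, 0.39 + 0.32) = min(1, 0.71) = 0.71
x (+) x = min(1, 0.32 + 0.32) = min(1, 0.64) = 0.64
(z (+) x) (+) (x (+) x) = min(1, 0.71 + 0.64) = min(1, 1.35) = 1.00
~y = 1 − 0.08 = 0.92
((z (+) x) (+) (x (+) x)) <-> ~y = 1 − |1.00 − 0.92| = 1 − 0.08 = 0.92
~(((z (+) x) (+) (x (+) x)) <-> ~y) = 1 − 0.92 = 0.08
~~(((z (+) x) (+) (x (+) x)) <-> ~y) = 1 − 0.08 = 0.92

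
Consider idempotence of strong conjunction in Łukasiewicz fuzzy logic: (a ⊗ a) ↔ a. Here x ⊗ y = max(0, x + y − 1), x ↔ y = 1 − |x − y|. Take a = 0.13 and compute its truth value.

a ⊗ a = max(0, 0.13 + 0.13 − 1) = max(0, -0.74) = 0.00
(a ⊗ a) ↔ a = 1 − |0.00 − 0.13| = 1 − 0.13 = 0.87
(The value 0.87 < 1 shows this instance is not satisfied; fails in Ł∞ since a ⊗ a = max(0, 2a−1) ≠ a in general.)

0.87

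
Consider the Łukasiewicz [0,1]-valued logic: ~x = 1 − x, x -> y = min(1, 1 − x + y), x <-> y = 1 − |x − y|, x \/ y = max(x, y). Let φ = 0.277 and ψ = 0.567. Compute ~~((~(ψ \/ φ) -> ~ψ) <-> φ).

ψ \/ φ = max(0.567, 0.277) = 0.567
~(ψ \/ φ) = 1 − 0.567 = 0.433
~ψ = 1 − 0.567 = 0.433
~(ψ \/ φ) -> ~ψ = min(1, 1 − 0.433 + 0.433) = min(1, 1.000) = 1.000
(~(ψ \/ φ) -> ~ψ) <-> φ = 1 − |1.000 − 0.277| = 1 − 0.723 = 0.277
~((~(ψ \/ φ) -> ~ψ) <-> φ) = 1 − 0.277 = 0.723
~~((~(ψ \/ φ) -> ~ψ) <-> φ) = 1 − 0.723 = 0.277

0.277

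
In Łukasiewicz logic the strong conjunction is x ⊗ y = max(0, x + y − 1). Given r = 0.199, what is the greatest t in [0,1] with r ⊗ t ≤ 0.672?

The residuum of the Łukasiewicz t-norm gives the supremum: min(1, 1 − 0.199 + 0.672).
1 − 0.199 + 0.672 = 1.473, so t = min(1, 1.473) = 1.000.
Check: 0.199 ⊗ 1.000 = max(0, 0.199) = 0.199 ≤ 0.672.

1.000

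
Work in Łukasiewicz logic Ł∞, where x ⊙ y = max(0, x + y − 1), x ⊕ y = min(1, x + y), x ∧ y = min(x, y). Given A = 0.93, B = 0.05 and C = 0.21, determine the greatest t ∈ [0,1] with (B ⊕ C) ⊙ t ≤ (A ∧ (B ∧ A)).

B ⊕ C = min(1, 0.05 + 0.21) = min(1, 0.26) = 0.26
So the left factor is B ⊕ C = 0.26.
B ∧ A = min(0.05, 0.93) = 0.05
A ∧ (B ∧ A) = min(0.93, 0.05) = 0.05
So the right-hand bound is A ∧ (B ∧ A) = 0.05.
The residuum of the Łukasiewicz t-norm gives the supremum: min(1, 1 − 0.26 + 0.05).
1 − 0.26 + 0.05 = 0.79, so t = min(1, 0.79) = 0.79.
Check: 0.26 ⊙ 0.79 = max(0, 0.05) = 0.05 ≤ 0.05.

0.79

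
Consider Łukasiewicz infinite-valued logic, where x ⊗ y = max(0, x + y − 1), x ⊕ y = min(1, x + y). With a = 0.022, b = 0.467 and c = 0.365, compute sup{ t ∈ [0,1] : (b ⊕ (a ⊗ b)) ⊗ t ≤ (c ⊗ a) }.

a ⊗ b = max(0, 0.022 + 0.467 − 1) = max(0, -0.511) = 0.000
b ⊕ (a ⊗ b) = min(1, 0.467 + 0.000) = min(1, 0.467) = 0.467
So the left factor is b ⊕ (a ⊗ b) = 0.467.
c ⊗ a = max(0, 0.365 + 0.022 − 1) = max(0, -0.613) = 0.000
So the right-hand bound is c ⊗ a = 0.000.
The residuum of the Łukasiewicz t-norm gives the supremum: min(1, 1 − 0.467 + 0.000).
1 − 0.467 + 0.000 = 0.533, so t = min(1, 0.533) = 0.533.
Check: 0.467 ⊗ 0.533 = max(0, 0.000) = 0.000 ≤ 0.000.

0.533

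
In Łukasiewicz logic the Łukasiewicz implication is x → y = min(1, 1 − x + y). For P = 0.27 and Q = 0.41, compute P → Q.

P → Q = min(1, 1 − 0.27 + 0.41) = min(1, 1.14) = 1.00
For comparison, the Gödel implication (1 if x ≤ y else y) would give 1.00.

1.00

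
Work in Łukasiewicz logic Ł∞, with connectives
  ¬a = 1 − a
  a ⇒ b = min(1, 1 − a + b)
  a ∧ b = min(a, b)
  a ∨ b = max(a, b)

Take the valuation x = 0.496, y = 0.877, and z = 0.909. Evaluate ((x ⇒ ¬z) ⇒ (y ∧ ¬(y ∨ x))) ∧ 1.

0.528

¬z = 1 − 0.909 = 0.091
x ⇒ ¬z = min(1, 1 − 0.496 + 0.091) = min(1, 0.595) = 0.595
y ∨ x = max(0.877, 0.496) = 0.877
¬(y ∨ x) = 1 − 0.877 = 0.123
y ∧ ¬(y ∨ x) = min(0.877, 0.123) = 0.123
(x ⇒ ¬z) ⇒ (y ∧ ¬(y ∨ x)) = min(1, 1 − 0.595 + 0.123) = min(1, 0.528) = 0.528
((x ⇒ ¬z) ⇒ (y ∧ ¬(y ∨ x))) ∧ 1 = min(0.528, 1.000) = 0.528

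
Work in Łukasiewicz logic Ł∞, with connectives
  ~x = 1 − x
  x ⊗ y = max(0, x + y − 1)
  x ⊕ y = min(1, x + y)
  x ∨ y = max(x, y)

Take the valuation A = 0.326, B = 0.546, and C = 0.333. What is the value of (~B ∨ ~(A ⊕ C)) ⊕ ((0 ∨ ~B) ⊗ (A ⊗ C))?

0.454

~B = 1 − 0.546 = 0.454
A ⊕ C = min(1, 0.326 + 0.333) = min(1, 0.659) = 0.659
~(A ⊕ C) = 1 − 0.659 = 0.341
~B ∨ ~(A ⊕ C) = max(0.454, 0.341) = 0.454
0 ∨ ~B = max(0.000, 0.454) = 0.454
A ⊗ C = max(0, 0.326 + 0.333 − 1) = max(0, -0.341) = 0.000
(0 ∨ ~B) ⊗ (A ⊗ C) = max(0, 0.454 + 0.000 − 1) = max(0, -0.546) = 0.000
(~B ∨ ~(A ⊕ C)) ⊕ ((0 ∨ ~B) ⊗ (A ⊗ C)) = min(1, 0.454 + 0.000) = min(1, 0.454) = 0.454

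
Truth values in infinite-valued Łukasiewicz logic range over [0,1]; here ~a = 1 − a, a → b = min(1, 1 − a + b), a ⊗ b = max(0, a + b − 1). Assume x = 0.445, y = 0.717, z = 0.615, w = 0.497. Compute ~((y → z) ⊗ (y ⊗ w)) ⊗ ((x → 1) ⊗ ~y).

0.171

y → z = min(1, 1 − 0.717 + 0.615) = min(1, 0.898) = 0.898
y ⊗ w = max(0, 0.717 + 0.497 − 1) = max(0, 0.214) = 0.214
(y → z) ⊗ (y ⊗ w) = max(0, 0.898 + 0.214 − 1) = max(0, 0.112) = 0.112
~((y → z) ⊗ (y ⊗ w)) = 1 − 0.112 = 0.888
x → 1 = min(1, 1 − 0.445 + 1.000) = min(1, 1.555) = 1.000
~y = 1 − 0.717 = 0.283
(x → 1) ⊗ ~y = max(0, 1.000 + 0.283 − 1) = max(0, 0.283) = 0.283
~((y → z) ⊗ (y ⊗ w)) ⊗ ((x → 1) ⊗ ~y) = max(0, 0.888 + 0.283 − 1) = max(0, 0.171) = 0.171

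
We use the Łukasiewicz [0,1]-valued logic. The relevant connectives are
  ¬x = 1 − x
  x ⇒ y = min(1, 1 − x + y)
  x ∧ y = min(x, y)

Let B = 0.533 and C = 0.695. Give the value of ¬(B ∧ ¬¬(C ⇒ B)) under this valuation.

C ⇒ B = min(1, 1 − 0.695 + 0.533) = min(1, 0.838) = 0.838
¬(C ⇒ B) = 1 − 0.838 = 0.162
¬¬(C ⇒ B) = 1 − 0.162 = 0.838
B ∧ ¬¬(C ⇒ B) = min(0.533, 0.838) = 0.533
¬(B ∧ ¬¬(C ⇒ B)) = 1 − 0.533 = 0.467

0.467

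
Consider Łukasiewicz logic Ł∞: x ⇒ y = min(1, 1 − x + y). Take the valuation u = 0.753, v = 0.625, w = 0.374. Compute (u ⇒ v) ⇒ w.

0.502

u ⇒ v = min(1, 1 − 0.753 + 0.625) = min(1, 0.872) = 0.872
(u ⇒ v) ⇒ w = min(1, 1 − 0.872 + 0.374) = min(1, 0.502) = 0.502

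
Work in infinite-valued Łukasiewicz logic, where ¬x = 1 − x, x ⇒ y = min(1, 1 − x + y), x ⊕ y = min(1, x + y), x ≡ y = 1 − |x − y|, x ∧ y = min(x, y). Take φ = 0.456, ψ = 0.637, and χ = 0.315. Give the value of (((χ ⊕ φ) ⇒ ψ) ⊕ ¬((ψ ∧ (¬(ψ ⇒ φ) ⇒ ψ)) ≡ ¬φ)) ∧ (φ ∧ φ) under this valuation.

χ ⊕ φ = min(1, 0.315 + 0.456) = min(1, 0.771) = 0.771
(χ ⊕ φ) ⇒ ψ = min(1, 1 − 0.771 + 0.637) = min(1, 0.866) = 0.866
ψ ⇒ φ = min(1, 1 − 0.637 + 0.456) = min(1, 0.819) = 0.819
¬(ψ ⇒ φ) = 1 − 0.819 = 0.181
¬(ψ ⇒ φ) ⇒ ψ = min(1, 1 − 0.181 + 0.637) = min(1, 1.456) = 1.000
ψ ∧ (¬(ψ ⇒ φ) ⇒ ψ) = min(0.637, 1.000) = 0.637
¬φ = 1 − 0.456 = 0.544
(ψ ∧ (¬(ψ ⇒ φ) ⇒ ψ)) ≡ ¬φ = 1 − |0.637 − 0.544| = 1 − 0.093 = 0.907
¬((ψ ∧ (¬(ψ ⇒ φ) ⇒ ψ)) ≡ ¬φ) = 1 − 0.907 = 0.093
((χ ⊕ φ) ⇒ ψ) ⊕ ¬((ψ ∧ (¬(ψ ⇒ φ) ⇒ ψ)) ≡ ¬φ) = min(1, 0.866 + 0.093) = min(1, 0.959) = 0.959
φ ∧ φ = min(0.456, 0.456) = 0.456
(((χ ⊕ φ) ⇒ ψ) ⊕ ¬((ψ ∧ (¬(ψ ⇒ φ) ⇒ ψ)) ≡ ¬φ)) ∧ (φ ∧ φ) = min(0.959, 0.456) = 0.456

0.456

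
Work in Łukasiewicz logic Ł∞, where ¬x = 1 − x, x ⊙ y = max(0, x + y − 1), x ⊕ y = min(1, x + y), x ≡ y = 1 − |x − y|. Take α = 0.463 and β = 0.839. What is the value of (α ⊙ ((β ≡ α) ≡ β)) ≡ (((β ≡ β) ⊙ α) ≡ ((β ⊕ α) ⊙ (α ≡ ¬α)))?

β ≡ α = 1 − |0.839 − 0.463| = 1 − 0.376 = 0.624
(β ≡ α) ≡ β = 1 − |0.624 − 0.839| = 1 − 0.215 = 0.785
α ⊙ ((β ≡ α) ≡ β) = max(0, 0.463 + 0.785 − 1) = max(0, 0.248) = 0.248
β ≡ β = 1 − |0.839 − 0.839| = 1 − 0.000 = 1.000
(β ≡ β) ⊙ α = max(0, 1.000 + 0.463 − 1) = max(0, 0.463) = 0.463
β ⊕ α = min(1, 0.839 + 0.463) = min(1, 1.302) = 1.000
¬α = 1 − 0.463 = 0.537
α ≡ ¬α = 1 − |0.463 − 0.537| = 1 − 0.074 = 0.926
(β ⊕ α) ⊙ (α ≡ ¬α) = max(0, 1.000 + 0.926 − 1) = max(0, 0.926) = 0.926
((β ≡ β) ⊙ α) ≡ ((β ⊕ α) ⊙ (α ≡ ¬α)) = 1 − |0.463 − 0.926| = 1 − 0.463 = 0.537
(α ⊙ ((β ≡ α) ≡ β)) ≡ (((β ≡ β) ⊙ α) ≡ ((β ⊕ α) ⊙ (α ≡ ¬α))) = 1 − |0.248 − 0.537| = 1 − 0.289 = 0.711

0.711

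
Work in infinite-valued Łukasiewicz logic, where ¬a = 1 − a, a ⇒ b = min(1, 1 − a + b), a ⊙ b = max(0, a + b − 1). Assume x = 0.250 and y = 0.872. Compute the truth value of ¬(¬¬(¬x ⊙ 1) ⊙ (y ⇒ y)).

0.250

¬x = 1 − 0.250 = 0.750
¬x ⊙ 1 = max(0, 0.750 + 1.000 − 1) = max(0, 0.750) = 0.750
¬(¬x ⊙ 1) = 1 − 0.750 = 0.250
¬¬(¬x ⊙ 1) = 1 − 0.250 = 0.750
y ⇒ y = min(1, 1 − 0.872 + 0.872) = min(1, 1.000) = 1.000
¬¬(¬x ⊙ 1) ⊙ (y ⇒ y) = max(0, 0.750 + 1.000 − 1) = max(0, 0.750) = 0.750
¬(¬¬(¬x ⊙ 1) ⊙ (y ⇒ y)) = 1 − 0.750 = 0.250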